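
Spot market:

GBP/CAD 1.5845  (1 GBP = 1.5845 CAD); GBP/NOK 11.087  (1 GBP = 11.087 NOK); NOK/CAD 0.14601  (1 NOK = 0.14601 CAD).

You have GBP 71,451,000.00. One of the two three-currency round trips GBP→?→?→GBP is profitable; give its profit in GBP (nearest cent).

Profit: GBP 1,547,294.97

Profitable loop is GBP → NOK → CAD → GBP:
GBP 71,451,000.00 × 11.087 = NOK 792,177,237.00
NOK 792,177,237.00 × 0.14601 = CAD 115,665,798.37
CAD 115,665,798.37 ÷ 1.5845 = GBP 72,998,294.97
Profit = GBP 72,998,294.97 − GBP 71,451,000.00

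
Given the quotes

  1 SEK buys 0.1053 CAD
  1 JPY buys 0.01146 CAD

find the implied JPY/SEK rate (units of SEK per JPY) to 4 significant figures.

JPY/SEK = 0.1088

1 JPY × 0.01146 = 0.01146 CAD
0.01146 CAD ÷ 0.1053 = 0.108832 SEK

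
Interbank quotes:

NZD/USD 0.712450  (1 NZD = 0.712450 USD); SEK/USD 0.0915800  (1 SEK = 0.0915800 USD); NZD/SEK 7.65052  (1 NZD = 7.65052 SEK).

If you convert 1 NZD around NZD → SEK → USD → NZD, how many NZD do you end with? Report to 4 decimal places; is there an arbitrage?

0.9834 (arbitrage exists)

Around NZD → SEK → USD → NZD: 1 × 7.65052 × 0.0915800 ÷ 0.712450 = 0.983416
Product < 1; profitable direction is NZD → USD → SEK → NZD.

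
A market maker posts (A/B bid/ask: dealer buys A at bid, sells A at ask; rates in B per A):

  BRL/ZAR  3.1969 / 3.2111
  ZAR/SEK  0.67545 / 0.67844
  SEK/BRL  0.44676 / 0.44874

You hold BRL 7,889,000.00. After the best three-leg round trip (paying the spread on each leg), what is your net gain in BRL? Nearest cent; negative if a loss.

Best loop BRL → SEK → ZAR → BRL:
BRL 7,889,000.00 ÷ 0.44874 (buy SEK at ask) = SEK 17,580,336.05
SEK 17,580,336.05 ÷ 0.67844 (buy ZAR at ask) = ZAR 25,912,882.57
ZAR 25,912,882.57 ÷ 3.2111 (buy BRL at ask) = BRL 8,069,783.74

Net profit: BRL 180,783.74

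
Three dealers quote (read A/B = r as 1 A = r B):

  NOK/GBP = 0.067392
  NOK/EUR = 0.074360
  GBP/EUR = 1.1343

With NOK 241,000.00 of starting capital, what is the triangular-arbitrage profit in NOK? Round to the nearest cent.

Profit: NOK 6,750.16

Profitable loop is NOK → GBP → EUR → NOK:
NOK 241,000.00 × 0.067392 = GBP 16,241.47
GBP 16,241.47 × 1.1343 = EUR 18,422.70
EUR 18,422.70 ÷ 0.074360 = NOK 247,750.16
Profit = NOK 247,750.16 − NOK 241,000.00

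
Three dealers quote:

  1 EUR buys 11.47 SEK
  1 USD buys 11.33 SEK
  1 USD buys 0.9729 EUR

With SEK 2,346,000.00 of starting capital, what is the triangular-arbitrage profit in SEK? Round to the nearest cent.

Profit: SEK 35,915.20

Profitable loop is SEK → EUR → USD → SEK:
SEK 2,346,000.00 ÷ 11.47 = EUR 204,533.57
EUR 204,533.57 ÷ 0.9729 = USD 210,230.82
USD 210,230.82 × 11.33 = SEK 2,381,915.20
Profit = SEK 2,381,915.20 − SEK 2,346,000.00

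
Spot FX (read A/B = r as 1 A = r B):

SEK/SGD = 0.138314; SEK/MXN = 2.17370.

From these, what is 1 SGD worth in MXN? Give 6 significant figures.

1 SGD ÷ 0.138314 = 7.22993 SEK
7.22993 SEK × 2.17370 = 15.7157 MXN

SGD/MXN = 15.7157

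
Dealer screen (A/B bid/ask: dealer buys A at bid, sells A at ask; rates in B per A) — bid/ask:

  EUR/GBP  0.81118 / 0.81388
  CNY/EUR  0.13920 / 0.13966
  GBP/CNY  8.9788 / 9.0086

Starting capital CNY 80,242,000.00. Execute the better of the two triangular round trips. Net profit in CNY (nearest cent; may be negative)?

Best loop CNY → EUR → GBP → CNY:
CNY 80,242,000.00 × 0.13920 (sell CNY at bid) = EUR 11,169,686.40
EUR 11,169,686.40 × 0.81118 (sell EUR at bid) = GBP 9,060,626.21
GBP 9,060,626.21 × 8.9788 (sell GBP at bid) = CNY 81,353,550.65

Net profit: CNY 1,111,550.65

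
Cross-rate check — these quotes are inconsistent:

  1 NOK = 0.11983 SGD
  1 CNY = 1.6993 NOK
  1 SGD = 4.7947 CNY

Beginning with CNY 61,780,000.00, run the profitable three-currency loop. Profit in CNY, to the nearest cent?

Profitable loop is CNY → SGD → NOK → CNY:
CNY 61,780,000.00 ÷ 4.7947 = SGD 12,885,060.59
SGD 12,885,060.59 ÷ 0.11983 = NOK 107,527,836.00
NOK 107,527,836.00 ÷ 1.6993 = CNY 63,277,723.77
Profit = CNY 63,277,723.77 − CNY 61,780,000.00

Profit: CNY 1,497,723.77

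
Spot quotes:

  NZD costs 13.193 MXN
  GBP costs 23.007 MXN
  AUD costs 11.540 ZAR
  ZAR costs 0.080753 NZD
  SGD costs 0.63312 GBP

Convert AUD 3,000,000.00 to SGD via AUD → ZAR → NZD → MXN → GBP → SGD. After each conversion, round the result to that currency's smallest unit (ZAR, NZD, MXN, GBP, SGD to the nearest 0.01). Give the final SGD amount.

AUD 3,000,000.00 × 11.540 = ZAR 34,620,000.00
ZAR 34,620,000.00 × 0.080753 = NZD 2,795,668.86
NZD 2,795,668.86 × 13.193 = MXN 36,883,259.27
MXN 36,883,259.27 ÷ 23.007 = GBP 1,603,132.06
GBP 1,603,132.06 ÷ 0.63312 = SGD 2,532,114.07

SGD 2,532,114.07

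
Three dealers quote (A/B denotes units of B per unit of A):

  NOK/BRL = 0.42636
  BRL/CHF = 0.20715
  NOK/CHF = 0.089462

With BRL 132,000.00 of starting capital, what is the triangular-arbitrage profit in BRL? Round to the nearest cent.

Profit: BRL 1,706.08

Profitable loop is BRL → NOK → CHF → BRL:
BRL 132,000.00 ÷ 0.42636 = NOK 309,597.52
NOK 309,597.52 × 0.089462 = CHF 27,697.21
CHF 27,697.21 ÷ 0.20715 = BRL 133,706.08
Profit = BRL 133,706.08 − BRL 132,000.00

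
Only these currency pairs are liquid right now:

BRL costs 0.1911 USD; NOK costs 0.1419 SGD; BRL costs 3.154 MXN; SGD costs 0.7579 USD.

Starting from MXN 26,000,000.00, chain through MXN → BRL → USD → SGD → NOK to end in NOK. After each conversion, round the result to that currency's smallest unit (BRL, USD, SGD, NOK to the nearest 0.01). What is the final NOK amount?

MXN 26,000,000.00 ÷ 3.154 = BRL 8,243,500.32
BRL 8,243,500.32 × 0.1911 = USD 1,575,332.91
USD 1,575,332.91 ÷ 0.7579 = SGD 2,078,549.82
SGD 2,078,549.82 ÷ 0.1419 = NOK 14,647,990.27

NOK 14,647,990.27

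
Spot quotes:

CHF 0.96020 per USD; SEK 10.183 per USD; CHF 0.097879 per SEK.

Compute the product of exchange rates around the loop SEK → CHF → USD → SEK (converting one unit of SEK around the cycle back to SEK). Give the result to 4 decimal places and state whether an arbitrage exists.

1.0380 (arbitrage exists)

Around SEK → CHF → USD → SEK: 1 × 0.097879 ÷ 0.96020 × 10.183 = 1.038015
Product > 1; profitable direction is SEK → CHF → USD → SEK.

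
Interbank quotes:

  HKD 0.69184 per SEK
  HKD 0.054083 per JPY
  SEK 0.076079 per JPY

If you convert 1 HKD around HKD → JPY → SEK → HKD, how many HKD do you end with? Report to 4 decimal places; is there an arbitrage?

0.9732 (arbitrage exists)

Around HKD → JPY → SEK → HKD: 1 ÷ 0.054083 × 0.076079 × 0.69184 = 0.973217
Product < 1; profitable direction is HKD → SEK → JPY → HKD.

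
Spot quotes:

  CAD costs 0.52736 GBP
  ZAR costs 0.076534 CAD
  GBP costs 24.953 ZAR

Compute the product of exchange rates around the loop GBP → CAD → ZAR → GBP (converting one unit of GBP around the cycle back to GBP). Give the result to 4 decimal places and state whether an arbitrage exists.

0.9929 (arbitrage exists)

Around GBP → CAD → ZAR → GBP: 1 ÷ 0.52736 ÷ 0.076534 ÷ 24.953 = 0.992923
Product < 1; profitable direction is GBP → ZAR → CAD → GBP.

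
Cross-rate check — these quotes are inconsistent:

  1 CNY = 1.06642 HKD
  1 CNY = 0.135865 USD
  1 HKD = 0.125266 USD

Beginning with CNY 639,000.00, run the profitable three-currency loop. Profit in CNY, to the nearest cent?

Profitable loop is CNY → USD → HKD → CNY:
CNY 639,000.00 × 0.135865 = USD 86,817.74
USD 86,817.74 ÷ 0.125266 = HKD 693,067.03
HKD 693,067.03 ÷ 1.06642 = CNY 649,900.63
Profit = CNY 649,900.63 − CNY 639,000.00

Profit: CNY 10,900.63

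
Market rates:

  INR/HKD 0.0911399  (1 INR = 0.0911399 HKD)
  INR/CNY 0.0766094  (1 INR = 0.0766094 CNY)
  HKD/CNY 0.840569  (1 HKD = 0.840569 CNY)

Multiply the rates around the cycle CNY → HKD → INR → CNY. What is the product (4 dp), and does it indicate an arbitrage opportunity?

1.0000 (no arbitrage)

Around CNY → HKD → INR → CNY: 1 ÷ 0.840569 ÷ 0.0911399 × 0.0766094 = 1.000000
Product ≈ 1 (deviation 0.000%, within rounding noise).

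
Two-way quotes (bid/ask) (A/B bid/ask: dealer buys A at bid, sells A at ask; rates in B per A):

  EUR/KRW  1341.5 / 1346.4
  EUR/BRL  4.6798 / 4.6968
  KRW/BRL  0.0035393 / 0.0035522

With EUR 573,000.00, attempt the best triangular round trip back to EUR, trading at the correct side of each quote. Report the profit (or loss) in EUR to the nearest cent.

Net profit: EUR 6,242.75

Best loop EUR → KRW → BRL → EUR:
EUR 573,000.00 × 1341.5 (sell EUR at bid) = KRW 768,679,500
KRW 768,679,500 × 0.0035393 (sell KRW at bid) = BRL 2,720,587.35
BRL 2,720,587.35 ÷ 4.6968 (buy EUR at ask) = EUR 579,242.75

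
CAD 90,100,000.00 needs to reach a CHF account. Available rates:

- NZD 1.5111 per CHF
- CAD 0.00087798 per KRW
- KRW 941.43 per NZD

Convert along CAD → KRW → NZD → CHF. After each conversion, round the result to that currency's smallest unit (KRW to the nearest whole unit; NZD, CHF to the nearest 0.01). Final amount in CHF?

CHF 72,137,141.47

CAD 90,100,000.00 ÷ 0.00087798 = KRW 102,621,927,607
KRW 102,621,927,607 ÷ 941.43 = NZD 109,006,434.47
NZD 109,006,434.47 ÷ 1.5111 = CHF 72,137,141.47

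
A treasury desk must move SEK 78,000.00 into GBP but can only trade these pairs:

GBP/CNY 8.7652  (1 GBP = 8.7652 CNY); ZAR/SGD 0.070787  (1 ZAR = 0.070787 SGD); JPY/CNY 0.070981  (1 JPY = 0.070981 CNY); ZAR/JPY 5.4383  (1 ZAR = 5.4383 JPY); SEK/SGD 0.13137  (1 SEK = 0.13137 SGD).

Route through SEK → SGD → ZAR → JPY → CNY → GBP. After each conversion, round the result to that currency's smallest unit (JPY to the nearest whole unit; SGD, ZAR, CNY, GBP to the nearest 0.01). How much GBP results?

SEK 78,000.00 × 0.13137 = SGD 10,246.86
SGD 10,246.86 ÷ 0.070787 = ZAR 144,756.24
ZAR 144,756.24 × 5.4383 = JPY 787,228
JPY 787,228 × 0.070981 = CNY 55,878.23
CNY 55,878.23 ÷ 8.7652 = GBP 6,375.01

GBP 6,375.01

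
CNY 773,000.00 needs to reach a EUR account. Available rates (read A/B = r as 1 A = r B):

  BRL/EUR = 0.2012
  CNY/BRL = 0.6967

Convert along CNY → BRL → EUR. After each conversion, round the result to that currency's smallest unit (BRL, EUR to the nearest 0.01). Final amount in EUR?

EUR 108,356.08

CNY 773,000.00 × 0.6967 = BRL 538,549.10
BRL 538,549.10 × 0.2012 = EUR 108,356.08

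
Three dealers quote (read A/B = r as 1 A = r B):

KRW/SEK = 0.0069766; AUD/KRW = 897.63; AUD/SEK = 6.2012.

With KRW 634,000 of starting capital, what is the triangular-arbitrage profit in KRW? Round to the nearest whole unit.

Profit: KRW 6,258

Profitable loop is KRW → SEK → AUD → KRW:
KRW 634,000 × 0.0069766 = SEK 4,423.16
SEK 4,423.16 ÷ 6.2012 = AUD 713.28
AUD 713.28 × 897.63 = KRW 640,258
Profit = KRW 640,258 − KRW 634,000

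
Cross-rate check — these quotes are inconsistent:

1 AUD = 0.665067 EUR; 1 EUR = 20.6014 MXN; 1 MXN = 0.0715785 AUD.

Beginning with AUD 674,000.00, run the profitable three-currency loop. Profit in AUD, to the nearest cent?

Profitable loop is AUD → MXN → EUR → AUD:
AUD 674,000.00 ÷ 0.0715785 = MXN 9,416,235.32
MXN 9,416,235.32 ÷ 20.6014 = EUR 457,067.74
EUR 457,067.74 ÷ 0.665067 = AUD 687,250.67
Profit = AUD 687,250.67 − AUD 674,000.00

Profit: AUD 13,250.67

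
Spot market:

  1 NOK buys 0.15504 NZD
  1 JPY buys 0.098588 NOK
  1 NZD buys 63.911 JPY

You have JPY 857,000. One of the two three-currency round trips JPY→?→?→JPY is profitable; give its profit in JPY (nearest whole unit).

Profit: JPY 20,278

Profitable loop is JPY → NZD → NOK → JPY:
JPY 857,000 ÷ 63.911 = NZD 13,409.27
NZD 13,409.27 ÷ 0.15504 = NOK 86,489.11
NOK 86,489.11 ÷ 0.098588 = JPY 877,278
Profit = JPY 877,278 − JPY 857,000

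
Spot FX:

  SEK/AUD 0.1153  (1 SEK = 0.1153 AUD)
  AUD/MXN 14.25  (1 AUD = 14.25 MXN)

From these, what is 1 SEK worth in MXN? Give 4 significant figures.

SEK/MXN = 1.643

1 SEK × 0.1153 = 0.1153 AUD
0.1153 AUD × 14.25 = 1.64302 MXN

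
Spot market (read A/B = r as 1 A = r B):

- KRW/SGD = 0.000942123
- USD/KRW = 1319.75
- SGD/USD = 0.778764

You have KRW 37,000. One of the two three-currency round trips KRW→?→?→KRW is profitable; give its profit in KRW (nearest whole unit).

Profit: KRW 1,212

Profitable loop is KRW → USD → SGD → KRW:
KRW 37,000 ÷ 1319.75 = USD 28.04
USD 28.04 ÷ 0.778764 = SGD 36.00
SGD 36.00 ÷ 0.000942123 = KRW 38,212
Profit = KRW 38,212 − KRW 37,000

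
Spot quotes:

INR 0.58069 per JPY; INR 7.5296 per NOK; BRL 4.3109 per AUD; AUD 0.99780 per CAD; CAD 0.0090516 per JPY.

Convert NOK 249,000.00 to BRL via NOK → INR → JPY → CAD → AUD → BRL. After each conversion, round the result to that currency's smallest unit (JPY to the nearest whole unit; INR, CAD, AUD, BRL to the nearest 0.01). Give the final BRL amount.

NOK 249,000.00 × 7.5296 = INR 1,874,870.40
INR 1,874,870.40 ÷ 0.58069 = JPY 3,228,694
JPY 3,228,694 × 0.0090516 = CAD 29,224.85
CAD 29,224.85 × 0.99780 = AUD 29,160.56
AUD 29,160.56 × 4.3109 = BRL 125,708.26

BRL 125,708.26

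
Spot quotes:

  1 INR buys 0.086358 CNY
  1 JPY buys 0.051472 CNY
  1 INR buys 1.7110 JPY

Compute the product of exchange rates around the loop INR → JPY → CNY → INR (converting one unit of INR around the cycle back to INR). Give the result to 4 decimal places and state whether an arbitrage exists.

Around INR → JPY → CNY → INR: 1 × 1.7110 × 0.051472 ÷ 0.086358 = 1.019808
Product > 1; profitable direction is INR → JPY → CNY → INR.

1.0198 (arbitrage exists)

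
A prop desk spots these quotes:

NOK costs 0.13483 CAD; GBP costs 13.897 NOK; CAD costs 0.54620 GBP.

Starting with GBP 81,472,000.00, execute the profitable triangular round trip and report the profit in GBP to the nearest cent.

Profitable loop is GBP → NOK → CAD → GBP:
GBP 81,472,000.00 × 13.897 = NOK 1,132,216,384.00
NOK 1,132,216,384.00 × 0.13483 = CAD 152,656,735.05
CAD 152,656,735.05 × 0.54620 = GBP 83,381,108.69
Profit = GBP 83,381,108.69 − GBP 81,472,000.00

Profit: GBP 1,909,108.69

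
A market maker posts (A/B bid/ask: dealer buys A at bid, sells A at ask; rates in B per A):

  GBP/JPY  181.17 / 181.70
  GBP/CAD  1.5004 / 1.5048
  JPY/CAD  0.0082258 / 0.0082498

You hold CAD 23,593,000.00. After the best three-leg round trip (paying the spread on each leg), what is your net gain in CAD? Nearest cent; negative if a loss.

Net profit: CAD 22,213.47

Best loop CAD → JPY → GBP → CAD:
CAD 23,593,000.00 ÷ 0.0082498 (buy JPY at ask) = JPY 2,859,826,905
JPY 2,859,826,905 ÷ 181.70 (buy GBP at ask) = GBP 15,739,278.51
GBP 15,739,278.51 × 1.5004 (sell GBP at bid) = CAD 23,615,213.47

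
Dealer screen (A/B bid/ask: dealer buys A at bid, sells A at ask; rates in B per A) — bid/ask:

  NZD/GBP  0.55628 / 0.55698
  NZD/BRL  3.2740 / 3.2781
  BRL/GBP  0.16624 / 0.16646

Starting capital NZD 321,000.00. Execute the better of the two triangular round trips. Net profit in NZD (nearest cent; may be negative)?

Net profit: NZD 6,240.00

Best loop NZD → GBP → BRL → NZD:
NZD 321,000.00 × 0.55628 (sell NZD at bid) = GBP 178,565.88
GBP 178,565.88 ÷ 0.16646 (buy BRL at ask) = BRL 1,072,725.46
BRL 1,072,725.46 ÷ 3.2781 (buy NZD at ask) = NZD 327,240.00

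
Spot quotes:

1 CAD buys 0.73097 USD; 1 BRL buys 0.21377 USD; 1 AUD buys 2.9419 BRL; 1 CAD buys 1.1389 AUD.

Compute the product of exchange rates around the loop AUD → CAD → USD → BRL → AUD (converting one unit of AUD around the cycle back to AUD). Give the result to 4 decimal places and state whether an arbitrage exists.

Around AUD → CAD → USD → BRL → AUD: 1 ÷ 1.1389 × 0.73097 ÷ 0.21377 ÷ 2.9419 = 1.020562
Product > 1; profitable direction is AUD → CAD → USD → BRL → AUD.

1.0206 (arbitrage exists)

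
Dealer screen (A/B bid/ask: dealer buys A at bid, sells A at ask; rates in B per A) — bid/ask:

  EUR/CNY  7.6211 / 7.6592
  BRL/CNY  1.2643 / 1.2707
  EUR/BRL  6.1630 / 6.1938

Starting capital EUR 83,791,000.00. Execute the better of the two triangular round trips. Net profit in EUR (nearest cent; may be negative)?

Best loop EUR → BRL → CNY → EUR:
EUR 83,791,000.00 × 6.1630 (sell EUR at bid) = BRL 516,403,933.00
BRL 516,403,933.00 × 1.2643 (sell BRL at bid) = CNY 652,889,492.49
CNY 652,889,492.49 ÷ 7.6592 (buy EUR at ask) = EUR 85,242,517.82

Net profit: EUR 1,451,517.82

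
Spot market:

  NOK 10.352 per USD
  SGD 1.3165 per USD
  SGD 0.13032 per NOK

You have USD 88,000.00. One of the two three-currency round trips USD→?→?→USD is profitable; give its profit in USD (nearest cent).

Profitable loop is USD → NOK → SGD → USD:
USD 88,000.00 × 10.352 = NOK 910,976.00
NOK 910,976.00 × 0.13032 = SGD 118,718.39
SGD 118,718.39 ÷ 1.3165 = USD 90,177.28
Profit = USD 90,177.28 − USD 88,000.00

Profit: USD 2,177.28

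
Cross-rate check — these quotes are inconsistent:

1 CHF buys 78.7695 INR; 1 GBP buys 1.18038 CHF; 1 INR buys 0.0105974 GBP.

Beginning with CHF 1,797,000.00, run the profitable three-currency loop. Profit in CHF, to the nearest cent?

Profit: CHF 26,764.76

Profitable loop is CHF → GBP → INR → CHF:
CHF 1,797,000.00 ÷ 1.18038 = GBP 1,522,391.09
GBP 1,522,391.09 ÷ 0.0105974 = INR 143,657,037.99
INR 143,657,037.99 ÷ 78.7695 = CHF 1,823,764.76
Profit = CHF 1,823,764.76 − CHF 1,797,000.00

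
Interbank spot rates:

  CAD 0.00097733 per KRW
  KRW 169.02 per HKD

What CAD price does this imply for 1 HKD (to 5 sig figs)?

1 HKD × 169.02 = 169.02 KRW
169.02 KRW × 0.00097733 = 0.165188 CAD

HKD/CAD = 0.16519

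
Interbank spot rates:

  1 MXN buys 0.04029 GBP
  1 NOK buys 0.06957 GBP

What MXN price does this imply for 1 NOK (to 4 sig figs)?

NOK/MXN = 1.727

1 NOK × 0.06957 = 0.06957 GBP
0.06957 GBP ÷ 0.04029 = 1.72673 MXN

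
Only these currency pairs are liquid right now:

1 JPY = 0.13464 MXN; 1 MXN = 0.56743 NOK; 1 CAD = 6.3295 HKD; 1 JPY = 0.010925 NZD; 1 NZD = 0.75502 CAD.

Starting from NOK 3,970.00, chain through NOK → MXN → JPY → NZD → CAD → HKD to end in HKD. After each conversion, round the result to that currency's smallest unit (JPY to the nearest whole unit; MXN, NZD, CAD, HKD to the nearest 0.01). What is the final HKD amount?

HKD 2,713.01

NOK 3,970.00 ÷ 0.56743 = MXN 6,996.46
MXN 6,996.46 ÷ 0.13464 = JPY 51,964
JPY 51,964 × 0.010925 = NZD 567.71
NZD 567.71 × 0.75502 = CAD 428.63
CAD 428.63 × 6.3295 = HKD 2,713.01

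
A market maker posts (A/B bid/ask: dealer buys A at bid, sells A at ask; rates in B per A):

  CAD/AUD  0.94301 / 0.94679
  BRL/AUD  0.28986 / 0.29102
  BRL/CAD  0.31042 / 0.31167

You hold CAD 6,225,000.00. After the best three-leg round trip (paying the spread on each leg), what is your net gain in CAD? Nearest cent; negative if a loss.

Net profit: CAD 36,559.50

Best loop CAD → AUD → BRL → CAD:
CAD 6,225,000.00 × 0.94301 (sell CAD at bid) = AUD 5,870,237.25
AUD 5,870,237.25 ÷ 0.29102 (buy BRL at ask) = BRL 20,171,250.26
BRL 20,171,250.26 × 0.31042 (sell BRL at bid) = CAD 6,261,559.50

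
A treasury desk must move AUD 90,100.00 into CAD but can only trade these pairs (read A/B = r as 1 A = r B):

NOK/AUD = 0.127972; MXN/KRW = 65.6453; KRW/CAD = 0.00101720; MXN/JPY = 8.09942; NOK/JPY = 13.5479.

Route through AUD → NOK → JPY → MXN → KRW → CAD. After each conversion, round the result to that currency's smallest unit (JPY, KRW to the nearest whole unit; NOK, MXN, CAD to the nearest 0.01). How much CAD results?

AUD 90,100.00 ÷ 0.127972 = NOK 704,060.26
NOK 704,060.26 × 13.5479 = JPY 9,538,538
JPY 9,538,538 ÷ 8.09942 = MXN 1,177,681.61
MXN 1,177,681.61 × 65.6453 = KRW 77,309,263
KRW 77,309,263 × 0.00101720 = CAD 78,638.98

CAD 78,638.98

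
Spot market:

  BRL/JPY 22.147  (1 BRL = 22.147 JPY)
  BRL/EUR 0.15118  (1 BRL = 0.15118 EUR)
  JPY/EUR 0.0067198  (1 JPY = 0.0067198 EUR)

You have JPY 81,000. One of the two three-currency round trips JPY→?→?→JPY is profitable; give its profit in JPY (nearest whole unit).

Profit: JPY 1,283

Profitable loop is JPY → BRL → EUR → JPY:
JPY 81,000 ÷ 22.147 = BRL 3,657.38
BRL 3,657.38 × 0.15118 = EUR 552.92
EUR 552.92 ÷ 0.0067198 = JPY 82,283
Profit = JPY 82,283 − JPY 81,000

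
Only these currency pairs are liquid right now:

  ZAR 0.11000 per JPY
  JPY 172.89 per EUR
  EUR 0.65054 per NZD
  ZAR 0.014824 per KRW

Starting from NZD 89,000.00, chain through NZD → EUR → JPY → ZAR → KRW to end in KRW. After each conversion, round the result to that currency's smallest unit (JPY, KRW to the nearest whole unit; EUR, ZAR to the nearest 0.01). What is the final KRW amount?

KRW 74,278,168

NZD 89,000.00 × 0.65054 = EUR 57,898.06
EUR 57,898.06 × 172.89 = JPY 10,009,996
JPY 10,009,996 × 0.11000 = ZAR 1,101,099.56
ZAR 1,101,099.56 ÷ 0.014824 = KRW 74,278,168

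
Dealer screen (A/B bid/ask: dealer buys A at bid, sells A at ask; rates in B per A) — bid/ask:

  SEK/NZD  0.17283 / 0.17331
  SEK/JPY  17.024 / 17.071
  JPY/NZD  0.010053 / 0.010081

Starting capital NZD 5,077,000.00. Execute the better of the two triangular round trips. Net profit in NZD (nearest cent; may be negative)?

Net profit: NZD 21,749.98

Best loop NZD → JPY → SEK → NZD:
NZD 5,077,000.00 ÷ 0.010081 (buy JPY at ask) = JPY 503,620,673
JPY 503,620,673 ÷ 17.071 (buy SEK at ask) = SEK 29,501,533.16
SEK 29,501,533.16 × 0.17283 (sell SEK at bid) = NZD 5,098,749.98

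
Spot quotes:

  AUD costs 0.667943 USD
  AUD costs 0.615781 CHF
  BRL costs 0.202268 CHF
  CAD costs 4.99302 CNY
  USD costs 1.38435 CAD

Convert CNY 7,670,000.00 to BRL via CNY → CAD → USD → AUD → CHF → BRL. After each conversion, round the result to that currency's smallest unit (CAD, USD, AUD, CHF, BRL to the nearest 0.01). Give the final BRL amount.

BRL 5,057,616.03

CNY 7,670,000.00 ÷ 4.99302 = CAD 1,536,144.46
CAD 1,536,144.46 ÷ 1.38435 = USD 1,109,650.35
USD 1,109,650.35 ÷ 0.667943 = AUD 1,661,294.98
AUD 1,661,294.98 × 0.615781 = CHF 1,022,993.88
CHF 1,022,993.88 ÷ 0.202268 = BRL 5,057,616.03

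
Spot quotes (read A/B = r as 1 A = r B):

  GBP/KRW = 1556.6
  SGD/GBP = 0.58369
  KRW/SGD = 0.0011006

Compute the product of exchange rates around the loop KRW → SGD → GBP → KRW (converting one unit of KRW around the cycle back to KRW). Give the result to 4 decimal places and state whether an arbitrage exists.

1.0000 (no arbitrage)

Around KRW → SGD → GBP → KRW: 1 × 0.0011006 × 0.58369 × 1556.6 = 0.999974
Product ≈ 1 (deviation 0.003%, within rounding noise).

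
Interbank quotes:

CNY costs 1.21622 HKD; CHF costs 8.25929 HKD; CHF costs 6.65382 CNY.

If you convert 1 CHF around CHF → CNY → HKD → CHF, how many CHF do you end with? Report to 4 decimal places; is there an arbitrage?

Around CHF → CNY → HKD → CHF: 1 × 6.65382 × 1.21622 ÷ 8.25929 = 0.979807
Product < 1; profitable direction is CHF → HKD → CNY → CHF.

0.9798 (arbitrage exists)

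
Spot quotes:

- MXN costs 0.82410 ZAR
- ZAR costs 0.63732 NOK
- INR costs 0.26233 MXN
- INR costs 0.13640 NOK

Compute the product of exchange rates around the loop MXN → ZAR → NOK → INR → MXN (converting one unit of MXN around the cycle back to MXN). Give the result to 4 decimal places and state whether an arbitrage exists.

Around MXN → ZAR → NOK → INR → MXN: 1 × 0.82410 × 0.63732 ÷ 0.13640 × 0.26233 = 1.010116
Product > 1; profitable direction is MXN → ZAR → NOK → INR → MXN.

1.0101 (arbitrage exists)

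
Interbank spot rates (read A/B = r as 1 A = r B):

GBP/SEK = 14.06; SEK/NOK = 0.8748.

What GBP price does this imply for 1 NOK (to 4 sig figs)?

NOK/GBP = 0.08130

1 NOK ÷ 0.8748 = 1.14312 SEK
1.14312 SEK ÷ 14.06 = 0.0813029 GBP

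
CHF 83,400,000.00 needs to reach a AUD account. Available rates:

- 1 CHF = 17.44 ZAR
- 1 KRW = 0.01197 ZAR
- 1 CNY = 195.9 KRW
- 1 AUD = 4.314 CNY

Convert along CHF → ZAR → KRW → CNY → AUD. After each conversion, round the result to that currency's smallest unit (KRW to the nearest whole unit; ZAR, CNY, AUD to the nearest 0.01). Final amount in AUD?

AUD 143,781,762.87

CHF 83,400,000.00 × 17.44 = ZAR 1,454,496,000.00
ZAR 1,454,496,000.00 ÷ 0.01197 = KRW 121,511,779,449
KRW 121,511,779,449 ÷ 195.9 = CNY 620,274,525.01
CNY 620,274,525.01 ÷ 4.314 = AUD 143,781,762.87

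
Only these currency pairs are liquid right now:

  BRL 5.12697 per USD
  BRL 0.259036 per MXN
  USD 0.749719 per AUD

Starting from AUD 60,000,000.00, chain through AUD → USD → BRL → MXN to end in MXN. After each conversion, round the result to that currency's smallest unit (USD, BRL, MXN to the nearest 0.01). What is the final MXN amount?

AUD 60,000,000.00 × 0.749719 = USD 44,983,140.00
USD 44,983,140.00 × 5.12697 = BRL 230,627,209.29
BRL 230,627,209.29 ÷ 0.259036 = MXN 890,328,793.26

MXN 890,328,793.26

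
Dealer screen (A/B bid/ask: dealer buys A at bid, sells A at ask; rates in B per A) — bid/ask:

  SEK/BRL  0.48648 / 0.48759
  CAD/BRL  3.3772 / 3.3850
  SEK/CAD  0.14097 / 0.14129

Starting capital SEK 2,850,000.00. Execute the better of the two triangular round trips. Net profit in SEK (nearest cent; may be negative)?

Net profit: SEK 48,943.51

Best loop SEK → BRL → CAD → SEK:
SEK 2,850,000.00 × 0.48648 (sell SEK at bid) = BRL 1,386,468.00
BRL 1,386,468.00 ÷ 3.3850 (buy CAD at ask) = CAD 409,591.73
CAD 409,591.73 ÷ 0.14129 (buy SEK at ask) = SEK 2,898,943.51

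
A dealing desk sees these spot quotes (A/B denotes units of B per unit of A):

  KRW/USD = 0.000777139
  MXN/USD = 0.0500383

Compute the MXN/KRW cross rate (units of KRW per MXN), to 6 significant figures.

1 MXN × 0.0500383 = 0.0500383 USD
0.0500383 USD ÷ 0.000777139 = 64.3878 KRW

MXN/KRW = 64.3878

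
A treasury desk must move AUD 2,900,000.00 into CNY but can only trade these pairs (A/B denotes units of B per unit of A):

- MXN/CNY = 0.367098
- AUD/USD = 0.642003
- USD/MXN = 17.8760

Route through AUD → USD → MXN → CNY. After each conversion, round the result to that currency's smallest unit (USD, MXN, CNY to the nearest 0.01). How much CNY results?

CNY 12,217,642.69

AUD 2,900,000.00 × 0.642003 = USD 1,861,808.70
USD 1,861,808.70 × 17.8760 = MXN 33,281,692.32
MXN 33,281,692.32 × 0.367098 = CNY 12,217,642.69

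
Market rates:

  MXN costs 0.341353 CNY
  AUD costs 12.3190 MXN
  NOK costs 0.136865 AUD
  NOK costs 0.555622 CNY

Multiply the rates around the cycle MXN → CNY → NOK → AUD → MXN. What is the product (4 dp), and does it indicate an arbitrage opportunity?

Around MXN → CNY → NOK → AUD → MXN: 1 × 0.341353 ÷ 0.555622 × 0.136865 × 12.3190 = 1.035839
Product > 1; profitable direction is MXN → CNY → NOK → AUD → MXN.

1.0358 (arbitrage exists)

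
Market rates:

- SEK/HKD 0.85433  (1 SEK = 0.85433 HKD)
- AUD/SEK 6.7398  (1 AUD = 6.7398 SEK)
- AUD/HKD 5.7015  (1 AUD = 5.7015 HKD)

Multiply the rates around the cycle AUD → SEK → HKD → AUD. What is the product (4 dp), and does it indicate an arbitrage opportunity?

1.0099 (arbitrage exists)

Around AUD → SEK → HKD → AUD: 1 × 6.7398 × 0.85433 ÷ 5.7015 = 1.009912
Product > 1; profitable direction is AUD → SEK → HKD → AUD.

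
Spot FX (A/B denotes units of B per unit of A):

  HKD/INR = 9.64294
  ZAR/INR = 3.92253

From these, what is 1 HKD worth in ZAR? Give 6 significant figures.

HKD/ZAR = 2.45835

1 HKD × 9.64294 = 9.64294 INR
9.64294 INR ÷ 3.92253 = 2.45835 ZAR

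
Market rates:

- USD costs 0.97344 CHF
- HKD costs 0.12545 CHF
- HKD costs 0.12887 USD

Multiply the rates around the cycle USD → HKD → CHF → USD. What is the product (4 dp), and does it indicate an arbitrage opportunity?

1.0000 (no arbitrage)

Around USD → HKD → CHF → USD: 1 ÷ 0.12887 × 0.12545 ÷ 0.97344 = 1.000022
Product ≈ 1 (deviation 0.002%, within rounding noise).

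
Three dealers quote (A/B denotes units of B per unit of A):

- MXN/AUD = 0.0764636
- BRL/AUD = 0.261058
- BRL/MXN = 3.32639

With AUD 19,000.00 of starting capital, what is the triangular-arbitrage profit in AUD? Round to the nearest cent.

Profit: AUD 501.26

Profitable loop is AUD → MXN → BRL → AUD:
AUD 19,000.00 ÷ 0.0764636 = MXN 248,484.25
MXN 248,484.25 ÷ 3.32639 = BRL 74,700.88
BRL 74,700.88 × 0.261058 = AUD 19,501.26
Profit = AUD 19,501.26 − AUD 19,000.00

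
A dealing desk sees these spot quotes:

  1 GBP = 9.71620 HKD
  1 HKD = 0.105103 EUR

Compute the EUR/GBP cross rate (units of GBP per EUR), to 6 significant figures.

1 EUR ÷ 0.105103 = 9.51448 HKD
9.51448 HKD ÷ 9.71620 = 0.979238 GBP

EUR/GBP = 0.979238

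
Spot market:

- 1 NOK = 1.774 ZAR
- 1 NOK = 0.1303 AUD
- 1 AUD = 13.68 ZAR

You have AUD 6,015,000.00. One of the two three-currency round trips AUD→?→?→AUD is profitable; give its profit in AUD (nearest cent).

Profitable loop is AUD → ZAR → NOK → AUD:
AUD 6,015,000.00 × 13.68 = ZAR 82,285,200.00
ZAR 82,285,200.00 ÷ 1.774 = NOK 46,383,990.98
NOK 46,383,990.98 × 0.1303 = AUD 6,043,834.02
Profit = AUD 6,043,834.02 − AUD 6,015,000.00

Profit: AUD 28,834.02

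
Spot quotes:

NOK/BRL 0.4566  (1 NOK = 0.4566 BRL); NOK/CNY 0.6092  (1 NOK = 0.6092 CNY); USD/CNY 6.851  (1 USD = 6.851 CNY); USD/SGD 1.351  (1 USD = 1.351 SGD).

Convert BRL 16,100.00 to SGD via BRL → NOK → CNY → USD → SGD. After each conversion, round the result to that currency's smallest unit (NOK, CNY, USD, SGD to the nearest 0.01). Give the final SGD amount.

BRL 16,100.00 ÷ 0.4566 = NOK 35,260.62
NOK 35,260.62 × 0.6092 = CNY 21,480.77
CNY 21,480.77 ÷ 6.851 = USD 3,135.42
USD 3,135.42 × 1.351 = SGD 4,235.95

SGD 4,235.95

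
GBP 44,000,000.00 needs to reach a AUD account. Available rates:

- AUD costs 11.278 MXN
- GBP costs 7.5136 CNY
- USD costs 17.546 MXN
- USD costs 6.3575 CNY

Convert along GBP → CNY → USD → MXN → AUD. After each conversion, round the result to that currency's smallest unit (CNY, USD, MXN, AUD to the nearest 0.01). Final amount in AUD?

AUD 80,902,215.20

GBP 44,000,000.00 × 7.5136 = CNY 330,598,400.00
CNY 330,598,400.00 ÷ 6.3575 = USD 52,001,321.27
USD 52,001,321.27 × 17.546 = MXN 912,415,183.00
MXN 912,415,183.00 ÷ 11.278 = AUD 80,902,215.20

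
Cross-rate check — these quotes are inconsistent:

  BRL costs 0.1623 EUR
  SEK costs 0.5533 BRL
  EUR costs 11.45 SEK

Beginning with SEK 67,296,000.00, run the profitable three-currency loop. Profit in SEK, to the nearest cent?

Profitable loop is SEK → BRL → EUR → SEK:
SEK 67,296,000.00 × 0.5533 = BRL 37,234,876.80
BRL 37,234,876.80 × 0.1623 = EUR 6,043,220.50
EUR 6,043,220.50 × 11.45 = SEK 69,194,874.78
Profit = SEK 69,194,874.78 − SEK 67,296,000.00

Profit: SEK 1,898,874.78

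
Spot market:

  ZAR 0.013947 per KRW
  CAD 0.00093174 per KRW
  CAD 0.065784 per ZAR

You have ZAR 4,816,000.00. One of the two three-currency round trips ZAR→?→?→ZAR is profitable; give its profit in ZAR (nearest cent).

Profitable loop is ZAR → KRW → CAD → ZAR:
ZAR 4,816,000.00 ÷ 0.013947 = KRW 345,307,235
KRW 345,307,235 × 0.00093174 = CAD 321,736.56
CAD 321,736.56 ÷ 0.065784 = ZAR 4,890,802.67
Profit = ZAR 4,890,802.67 − ZAR 4,816,000.00

Profit: ZAR 74,802.67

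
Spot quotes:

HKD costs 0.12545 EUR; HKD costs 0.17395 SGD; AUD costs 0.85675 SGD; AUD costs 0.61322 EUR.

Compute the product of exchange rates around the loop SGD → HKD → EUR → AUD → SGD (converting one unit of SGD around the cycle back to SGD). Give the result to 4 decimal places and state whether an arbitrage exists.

Around SGD → HKD → EUR → AUD → SGD: 1 ÷ 0.17395 × 0.12545 ÷ 0.61322 × 0.85675 = 1.007590
Product > 1; profitable direction is SGD → HKD → EUR → AUD → SGD.

1.0076 (arbitrage exists)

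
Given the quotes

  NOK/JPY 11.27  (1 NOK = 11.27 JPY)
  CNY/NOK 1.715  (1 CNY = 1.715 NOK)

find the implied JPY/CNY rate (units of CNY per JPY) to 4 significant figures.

1 JPY ÷ 11.27 = 0.0887311 NOK
0.0887311 NOK ÷ 1.715 = 0.0517383 CNY

JPY/CNY = 0.05174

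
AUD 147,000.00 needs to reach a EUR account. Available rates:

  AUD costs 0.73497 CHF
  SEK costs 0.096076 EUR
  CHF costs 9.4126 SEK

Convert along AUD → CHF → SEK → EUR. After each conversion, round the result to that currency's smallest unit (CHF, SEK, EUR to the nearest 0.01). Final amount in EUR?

EUR 97,703.80

AUD 147,000.00 × 0.73497 = CHF 108,040.59
CHF 108,040.59 × 9.4126 = SEK 1,016,942.86
SEK 1,016,942.86 × 0.096076 = EUR 97,703.80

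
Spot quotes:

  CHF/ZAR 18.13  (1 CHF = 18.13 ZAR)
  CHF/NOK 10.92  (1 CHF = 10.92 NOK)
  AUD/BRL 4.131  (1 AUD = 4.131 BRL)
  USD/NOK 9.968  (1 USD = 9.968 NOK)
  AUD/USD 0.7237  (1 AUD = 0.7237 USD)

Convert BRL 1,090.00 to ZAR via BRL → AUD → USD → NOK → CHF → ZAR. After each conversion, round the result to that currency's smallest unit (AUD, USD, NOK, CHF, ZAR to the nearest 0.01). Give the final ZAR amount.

ZAR 3,160.24

BRL 1,090.00 ÷ 4.131 = AUD 263.86
AUD 263.86 × 0.7237 = USD 190.96
USD 190.96 × 9.968 = NOK 1,903.49
NOK 1,903.49 ÷ 10.92 = CHF 174.31
CHF 174.31 × 18.13 = ZAR 3,160.24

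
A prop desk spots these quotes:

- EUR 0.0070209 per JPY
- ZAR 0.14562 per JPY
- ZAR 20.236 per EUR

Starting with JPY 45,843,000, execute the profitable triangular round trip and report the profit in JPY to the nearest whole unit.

Profit: JPY 1,143,879

Profitable loop is JPY → ZAR → EUR → JPY:
JPY 45,843,000 × 0.14562 = ZAR 6,675,657.66
ZAR 6,675,657.66 ÷ 20.236 = EUR 329,890.18
EUR 329,890.18 ÷ 0.0070209 = JPY 46,986,879
Profit = JPY 46,986,879 − JPY 45,843,000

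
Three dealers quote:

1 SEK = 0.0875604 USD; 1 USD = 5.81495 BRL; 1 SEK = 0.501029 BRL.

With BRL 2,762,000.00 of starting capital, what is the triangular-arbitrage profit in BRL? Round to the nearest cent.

Profitable loop is BRL → SEK → USD → BRL:
BRL 2,762,000.00 ÷ 0.501029 = SEK 5,512,654.96
SEK 5,512,654.96 × 0.0875604 = USD 482,690.27
USD 482,690.27 × 5.81495 = BRL 2,806,819.80
Profit = BRL 2,806,819.80 − BRL 2,762,000.00

Profit: BRL 44,819.80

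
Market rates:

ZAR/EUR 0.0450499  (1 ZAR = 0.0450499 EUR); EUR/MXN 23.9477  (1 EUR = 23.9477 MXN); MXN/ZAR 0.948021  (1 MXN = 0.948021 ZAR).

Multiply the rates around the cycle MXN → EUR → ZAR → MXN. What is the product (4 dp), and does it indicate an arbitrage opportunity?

Around MXN → EUR → ZAR → MXN: 1 ÷ 23.9477 ÷ 0.0450499 ÷ 0.948021 = 0.977742
Product < 1; profitable direction is MXN → ZAR → EUR → MXN.

0.9777 (arbitrage exists)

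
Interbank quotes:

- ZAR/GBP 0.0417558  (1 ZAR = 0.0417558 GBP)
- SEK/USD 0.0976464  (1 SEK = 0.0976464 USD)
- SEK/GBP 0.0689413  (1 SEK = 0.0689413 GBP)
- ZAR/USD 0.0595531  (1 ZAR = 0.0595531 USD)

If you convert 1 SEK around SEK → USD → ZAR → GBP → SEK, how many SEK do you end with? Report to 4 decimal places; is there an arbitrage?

0.9931 (arbitrage exists)

Around SEK → USD → ZAR → GBP → SEK: 1 × 0.0976464 ÷ 0.0595531 × 0.0417558 ÷ 0.0689413 = 0.993091
Product < 1; profitable direction is SEK → GBP → ZAR → USD → SEK.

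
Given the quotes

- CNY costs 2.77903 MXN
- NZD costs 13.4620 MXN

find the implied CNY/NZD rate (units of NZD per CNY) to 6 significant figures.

CNY/NZD = 0.206435

1 CNY × 2.77903 = 2.77903 MXN
2.77903 MXN ÷ 13.4620 = 0.206435 NZD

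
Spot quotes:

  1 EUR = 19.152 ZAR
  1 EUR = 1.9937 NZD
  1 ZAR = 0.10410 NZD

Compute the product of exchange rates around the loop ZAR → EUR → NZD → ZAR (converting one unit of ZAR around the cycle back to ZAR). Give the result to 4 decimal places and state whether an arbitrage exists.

1.0000 (no arbitrage)

Around ZAR → EUR → NZD → ZAR: 1 ÷ 19.152 × 1.9937 ÷ 0.10410 = 0.999988
Product ≈ 1 (deviation 0.001%, within rounding noise).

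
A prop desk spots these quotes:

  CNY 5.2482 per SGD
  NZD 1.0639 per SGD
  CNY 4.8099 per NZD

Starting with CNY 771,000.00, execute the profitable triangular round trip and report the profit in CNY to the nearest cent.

Profitable loop is CNY → NZD → SGD → CNY:
CNY 771,000.00 ÷ 4.8099 = NZD 160,294.39
NZD 160,294.39 ÷ 1.0639 = SGD 150,666.79
SGD 150,666.79 × 5.2482 = CNY 790,729.42
Profit = CNY 790,729.42 − CNY 771,000.00

Profit: CNY 19,729.42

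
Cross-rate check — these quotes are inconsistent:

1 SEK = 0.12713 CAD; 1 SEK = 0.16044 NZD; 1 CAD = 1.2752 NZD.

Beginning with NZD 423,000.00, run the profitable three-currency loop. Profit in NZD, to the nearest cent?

Profit: NZD 4,419.24

Profitable loop is NZD → SEK → CAD → NZD:
NZD 423,000.00 ÷ 0.16044 = SEK 2,636,499.63
SEK 2,636,499.63 × 0.12713 = CAD 335,178.20
CAD 335,178.20 × 1.2752 = NZD 427,419.24
Profit = NZD 427,419.24 − NZD 423,000.00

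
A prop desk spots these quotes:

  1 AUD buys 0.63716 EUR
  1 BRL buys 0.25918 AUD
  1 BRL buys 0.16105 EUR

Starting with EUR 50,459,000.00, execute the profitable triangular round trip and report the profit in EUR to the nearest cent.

Profitable loop is EUR → BRL → AUD → EUR:
EUR 50,459,000.00 ÷ 0.16105 = BRL 313,312,635.83
BRL 313,312,635.83 × 0.25918 = AUD 81,204,368.95
AUD 81,204,368.95 × 0.63716 = EUR 51,740,175.72
Profit = EUR 51,740,175.72 − EUR 50,459,000.00

Profit: EUR 1,281,175.72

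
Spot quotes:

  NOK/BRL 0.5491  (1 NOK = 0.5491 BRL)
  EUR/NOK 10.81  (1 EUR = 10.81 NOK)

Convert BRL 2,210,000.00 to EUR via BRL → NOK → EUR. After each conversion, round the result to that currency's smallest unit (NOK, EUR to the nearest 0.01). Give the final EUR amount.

EUR 372,318.95

BRL 2,210,000.00 ÷ 0.5491 = NOK 4,024,767.80
NOK 4,024,767.80 ÷ 10.81 = EUR 372,318.95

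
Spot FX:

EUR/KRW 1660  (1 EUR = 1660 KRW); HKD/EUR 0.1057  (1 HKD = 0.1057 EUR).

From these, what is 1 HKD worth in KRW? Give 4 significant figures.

HKD/KRW = 175.5

1 HKD × 0.1057 = 0.1057 EUR
0.1057 EUR × 1660 = 175.462 KRW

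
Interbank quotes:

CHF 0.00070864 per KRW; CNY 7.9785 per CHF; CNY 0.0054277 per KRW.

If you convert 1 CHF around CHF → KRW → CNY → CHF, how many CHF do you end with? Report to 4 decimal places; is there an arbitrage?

0.9600 (arbitrage exists)

Around CHF → KRW → CNY → CHF: 1 ÷ 0.00070864 × 0.0054277 ÷ 7.9785 = 0.959995
Product < 1; profitable direction is CHF → CNY → KRW → CHF.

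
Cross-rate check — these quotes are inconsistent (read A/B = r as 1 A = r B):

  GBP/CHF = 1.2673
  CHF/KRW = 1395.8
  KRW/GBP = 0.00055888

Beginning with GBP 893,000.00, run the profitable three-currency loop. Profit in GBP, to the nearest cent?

Profitable loop is GBP → KRW → CHF → GBP:
GBP 893,000.00 ÷ 0.00055888 = KRW 1,597,838,534
KRW 1,597,838,534 ÷ 1395.8 = CHF 1,144,747.48
CHF 1,144,747.48 ÷ 1.2673 = GBP 903,296.36
Profit = GBP 903,296.36 − GBP 893,000.00

Profit: GBP 10,296.36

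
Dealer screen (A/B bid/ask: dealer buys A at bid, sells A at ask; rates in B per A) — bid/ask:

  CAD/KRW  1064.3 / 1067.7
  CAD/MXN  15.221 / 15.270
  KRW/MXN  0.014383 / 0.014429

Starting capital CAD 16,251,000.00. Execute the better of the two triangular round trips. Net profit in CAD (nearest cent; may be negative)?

Net profit: CAD 40,257.04

Best loop CAD → KRW → MXN → CAD:
CAD 16,251,000.00 × 1064.3 (sell CAD at bid) = KRW 17,295,939,300
KRW 17,295,939,300 × 0.014383 (sell KRW at bid) = MXN 248,767,494.95
MXN 248,767,494.95 ÷ 15.270 (buy CAD at ask) = CAD 16,291,257.04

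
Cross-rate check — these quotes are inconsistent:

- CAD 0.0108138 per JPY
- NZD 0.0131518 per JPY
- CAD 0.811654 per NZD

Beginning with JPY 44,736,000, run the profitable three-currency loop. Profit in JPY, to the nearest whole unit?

Profitable loop is JPY → CAD → NZD → JPY:
JPY 44,736,000 × 0.0108138 = CAD 483,766.16
CAD 483,766.16 ÷ 0.811654 = NZD 596,025.10
NZD 596,025.10 ÷ 0.0131518 = JPY 45,318,899
Profit = JPY 45,318,899 − JPY 44,736,000

Profit: JPY 582,899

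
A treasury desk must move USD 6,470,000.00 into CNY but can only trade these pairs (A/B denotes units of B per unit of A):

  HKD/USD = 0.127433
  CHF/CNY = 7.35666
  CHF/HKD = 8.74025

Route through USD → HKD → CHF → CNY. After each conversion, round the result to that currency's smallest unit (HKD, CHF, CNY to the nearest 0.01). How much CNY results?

USD 6,470,000.00 ÷ 0.127433 = HKD 50,771,778.11
HKD 50,771,778.11 ÷ 8.74025 = CHF 5,808,961.77
CHF 5,808,961.77 × 7.35666 = CNY 42,734,556.69

CNY 42,734,556.69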